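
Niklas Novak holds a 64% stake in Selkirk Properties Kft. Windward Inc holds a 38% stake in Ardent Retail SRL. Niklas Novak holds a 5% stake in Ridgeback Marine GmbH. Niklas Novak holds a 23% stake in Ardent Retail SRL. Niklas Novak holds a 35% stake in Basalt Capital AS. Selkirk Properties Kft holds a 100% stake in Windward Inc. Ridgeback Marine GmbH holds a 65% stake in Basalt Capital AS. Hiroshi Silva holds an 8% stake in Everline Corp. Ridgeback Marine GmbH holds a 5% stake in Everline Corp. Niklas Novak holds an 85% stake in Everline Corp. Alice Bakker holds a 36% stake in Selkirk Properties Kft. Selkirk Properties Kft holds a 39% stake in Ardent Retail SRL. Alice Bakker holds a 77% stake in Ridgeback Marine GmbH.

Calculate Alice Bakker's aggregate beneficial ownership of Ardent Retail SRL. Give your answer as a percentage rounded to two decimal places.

27.72%

Alice reaches Ardent along 2 paths.
Via Selkirk: 36% × 39% = 14.04%.
Via Selkirk → Windward: 36% × 100% × 38% = 13.68%.
Total: 14.04% + 13.68% = 27.72%.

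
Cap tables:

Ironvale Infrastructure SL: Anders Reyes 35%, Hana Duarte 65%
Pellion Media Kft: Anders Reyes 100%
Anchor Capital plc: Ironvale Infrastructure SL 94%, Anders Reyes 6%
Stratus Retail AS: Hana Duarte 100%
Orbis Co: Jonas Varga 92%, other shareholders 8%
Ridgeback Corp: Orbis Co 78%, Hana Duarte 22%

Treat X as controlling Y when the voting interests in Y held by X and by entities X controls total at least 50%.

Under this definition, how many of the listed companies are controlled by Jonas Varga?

2

Jonas holds 92% of Orbis, so Jonas controls Orbis.
Orbis holds 78% of Ridgeback, so Jonas controls Ridgeback.
No other company's threshold is met.
Jonas controls 2 companies.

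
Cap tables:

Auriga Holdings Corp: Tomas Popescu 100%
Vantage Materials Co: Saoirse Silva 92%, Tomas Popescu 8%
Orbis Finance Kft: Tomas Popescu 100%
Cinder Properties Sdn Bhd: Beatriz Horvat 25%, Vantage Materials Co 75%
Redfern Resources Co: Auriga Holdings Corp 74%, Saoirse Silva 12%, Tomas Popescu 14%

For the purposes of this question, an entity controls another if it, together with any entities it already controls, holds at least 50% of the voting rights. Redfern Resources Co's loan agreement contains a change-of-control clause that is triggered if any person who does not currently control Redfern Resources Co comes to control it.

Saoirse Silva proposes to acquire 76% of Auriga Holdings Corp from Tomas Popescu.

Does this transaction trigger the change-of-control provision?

The purchase adds only to Saoirse's holdings (Tomas's stake shrinks), so Saoirse is the only person who could newly come to control Redfern.
Saoirse holds 92% of Vantage, so Saoirse controls Vantage.
Vantage holds 75% of Cinder, so Saoirse controls Cinder.
In Redfern, Saoirse's side holds only 12%, not ≥ 50%.
So before the transaction, Saoirse does not control Redfern.
After the purchase, Saoirse holds 76% of Auriga directly, and Tomas's stake falls to 24%.
Saoirse holds 76% of Auriga, so Saoirse controls Auriga.
Auriga and Saoirse together hold 74% + 12% = 86% of Redfern, so Saoirse controls Redfern.
Saoirse did not control Redfern before and does after, so the clause is triggered.

Yes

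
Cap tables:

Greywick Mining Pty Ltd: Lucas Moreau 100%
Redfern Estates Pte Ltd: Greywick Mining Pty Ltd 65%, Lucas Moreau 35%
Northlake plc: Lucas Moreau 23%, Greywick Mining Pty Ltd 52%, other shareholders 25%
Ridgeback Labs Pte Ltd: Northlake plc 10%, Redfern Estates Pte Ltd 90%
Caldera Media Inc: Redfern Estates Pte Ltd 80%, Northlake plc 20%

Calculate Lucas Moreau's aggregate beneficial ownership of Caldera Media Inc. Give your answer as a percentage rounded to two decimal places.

95.00%

Lucas reaches Caldera along 4 paths.
Via Greywick → Redfern: 100% × 65% × 80% = 52%.
Via Redfern: 35% × 80% = 28%.
Via Northlake: 23% × 20% = 4.6%.
Via Greywick → Northlake: 100% × 52% × 20% = 10.4%.
Total: 52% + 28% + 4.6% + 10.4% = 95%.
Rounded: 95.00%.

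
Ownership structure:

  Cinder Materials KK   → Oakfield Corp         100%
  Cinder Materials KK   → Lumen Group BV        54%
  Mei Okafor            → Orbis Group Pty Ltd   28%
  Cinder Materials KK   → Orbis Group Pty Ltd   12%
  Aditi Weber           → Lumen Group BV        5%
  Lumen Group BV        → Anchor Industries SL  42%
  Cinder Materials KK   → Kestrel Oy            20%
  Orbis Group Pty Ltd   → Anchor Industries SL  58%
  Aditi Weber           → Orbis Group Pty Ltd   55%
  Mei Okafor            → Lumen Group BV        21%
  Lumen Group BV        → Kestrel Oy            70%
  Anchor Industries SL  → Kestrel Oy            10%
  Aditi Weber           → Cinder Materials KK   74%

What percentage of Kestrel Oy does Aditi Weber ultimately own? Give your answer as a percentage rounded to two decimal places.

Aditi reaches Kestrel along 7 paths.
Via Cinder: 74% × 20% = 14.8%.
Via Cinder → Lumen → Anchor: 74% × 54% × 42% × 10% = 1.67832%.
Via Lumen → Anchor: 5% × 42% × 10% = 0.21%.
Via Orbis → Anchor: 55% × 58% × 10% = 3.19%.
Via Cinder → Orbis → Anchor: 74% × 12% × 58% × 10% = 0.51504%.
Via Cinder → Lumen: 74% × 54% × 70% = 27.972%.
Via Lumen: 5% × 70% = 3.5%.
Total: 14.8% + 1.67832% + 0.21% + 3.19% + 0.51504% + 27.972% + 3.5% = 51.86536%.
Rounded: 51.87%.

51.87%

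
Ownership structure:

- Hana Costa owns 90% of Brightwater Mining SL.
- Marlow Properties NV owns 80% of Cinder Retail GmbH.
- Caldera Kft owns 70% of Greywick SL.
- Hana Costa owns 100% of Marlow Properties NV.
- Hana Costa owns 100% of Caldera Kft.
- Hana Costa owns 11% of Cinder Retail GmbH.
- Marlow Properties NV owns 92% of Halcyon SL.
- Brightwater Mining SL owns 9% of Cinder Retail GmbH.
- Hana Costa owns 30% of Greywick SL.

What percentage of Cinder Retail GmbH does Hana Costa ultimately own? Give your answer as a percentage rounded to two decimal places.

99.10%

Hana reaches Cinder along 3 paths.
Via Marlow: 100% × 80% = 80%.
Via Brightwater: 90% × 9% = 8.1%.
Direct stake: 11% = 11%.
Total: 80% + 8.1% + 11% = 99.1%.
Rounded: 99.10%.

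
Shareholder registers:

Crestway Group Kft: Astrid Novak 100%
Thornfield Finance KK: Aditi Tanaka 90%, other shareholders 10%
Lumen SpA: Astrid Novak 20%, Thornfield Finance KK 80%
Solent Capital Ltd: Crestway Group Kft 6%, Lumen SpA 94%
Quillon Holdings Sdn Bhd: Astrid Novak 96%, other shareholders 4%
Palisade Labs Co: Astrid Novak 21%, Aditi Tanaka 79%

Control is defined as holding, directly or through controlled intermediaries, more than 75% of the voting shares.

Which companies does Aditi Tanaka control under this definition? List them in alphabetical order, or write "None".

Aditi holds 90% of Thornfield, so Aditi controls Thornfield.
Thornfield holds 80% of Lumen, so Aditi controls Lumen.
Lumen holds 94% of Solent, so Aditi controls Solent.
Aditi holds 79% of Palisade, so Aditi controls Palisade.
No other company's threshold is met.

Lumen SpA, Palisade Labs Co, Solent Capital Ltd, Thornfield Finance KK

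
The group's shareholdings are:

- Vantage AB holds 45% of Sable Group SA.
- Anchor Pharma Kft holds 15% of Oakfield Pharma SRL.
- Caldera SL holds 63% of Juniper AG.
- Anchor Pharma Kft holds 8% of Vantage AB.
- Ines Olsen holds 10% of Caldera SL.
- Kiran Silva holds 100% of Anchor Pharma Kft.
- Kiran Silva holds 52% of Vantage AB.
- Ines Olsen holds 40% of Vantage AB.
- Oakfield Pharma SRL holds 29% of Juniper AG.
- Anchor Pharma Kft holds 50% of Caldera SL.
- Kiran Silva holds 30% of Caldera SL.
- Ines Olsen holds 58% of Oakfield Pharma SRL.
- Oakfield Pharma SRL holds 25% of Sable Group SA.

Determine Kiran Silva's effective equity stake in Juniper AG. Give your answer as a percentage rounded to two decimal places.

54.75%

Kiran reaches Juniper along 3 paths.
Via Anchor → Oakfield: 100% × 15% × 29% = 4.35%.
Via Caldera: 30% × 63% = 18.9%.
Via Anchor → Caldera: 100% × 50% × 63% = 31.5%.
Total: 4.35% + 18.9% + 31.5% = 54.75%.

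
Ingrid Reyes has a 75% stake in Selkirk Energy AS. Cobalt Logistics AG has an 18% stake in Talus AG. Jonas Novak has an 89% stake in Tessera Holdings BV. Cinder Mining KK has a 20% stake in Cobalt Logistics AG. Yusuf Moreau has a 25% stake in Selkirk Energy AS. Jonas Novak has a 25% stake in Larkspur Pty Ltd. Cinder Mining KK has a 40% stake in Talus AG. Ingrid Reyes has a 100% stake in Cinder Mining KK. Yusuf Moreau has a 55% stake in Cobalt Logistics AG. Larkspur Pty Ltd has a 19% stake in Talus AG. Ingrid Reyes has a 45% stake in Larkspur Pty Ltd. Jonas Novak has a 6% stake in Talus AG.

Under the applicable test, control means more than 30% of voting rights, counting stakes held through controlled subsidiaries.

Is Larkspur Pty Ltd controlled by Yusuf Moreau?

Yusuf holds 55% of Cobalt, so Yusuf controls Cobalt.
Neither Yusuf nor any entity Yusuf controls holds any voting interest in Larkspur.
So Yusuf does not control Larkspur.

No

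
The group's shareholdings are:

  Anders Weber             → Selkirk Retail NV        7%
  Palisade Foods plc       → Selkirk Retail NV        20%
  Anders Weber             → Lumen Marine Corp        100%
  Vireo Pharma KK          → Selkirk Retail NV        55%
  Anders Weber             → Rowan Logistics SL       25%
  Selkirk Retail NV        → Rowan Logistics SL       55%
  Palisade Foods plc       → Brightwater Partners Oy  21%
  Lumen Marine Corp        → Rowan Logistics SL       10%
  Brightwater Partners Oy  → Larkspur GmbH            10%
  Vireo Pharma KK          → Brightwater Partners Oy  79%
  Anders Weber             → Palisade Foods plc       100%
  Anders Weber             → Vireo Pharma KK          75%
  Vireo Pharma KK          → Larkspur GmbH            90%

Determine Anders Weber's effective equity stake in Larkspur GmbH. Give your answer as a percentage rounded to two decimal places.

75.53%

Anders reaches Larkspur along 3 paths.
Via Vireo → Brightwater: 75% × 79% × 10% = 5.925%.
Via Palisade → Brightwater: 100% × 21% × 10% = 2.1%.
Via Vireo: 75% × 90% = 67.5%.
Total: 5.925% + 2.1% + 67.5% = 75.525%.
Rounded: 75.53%.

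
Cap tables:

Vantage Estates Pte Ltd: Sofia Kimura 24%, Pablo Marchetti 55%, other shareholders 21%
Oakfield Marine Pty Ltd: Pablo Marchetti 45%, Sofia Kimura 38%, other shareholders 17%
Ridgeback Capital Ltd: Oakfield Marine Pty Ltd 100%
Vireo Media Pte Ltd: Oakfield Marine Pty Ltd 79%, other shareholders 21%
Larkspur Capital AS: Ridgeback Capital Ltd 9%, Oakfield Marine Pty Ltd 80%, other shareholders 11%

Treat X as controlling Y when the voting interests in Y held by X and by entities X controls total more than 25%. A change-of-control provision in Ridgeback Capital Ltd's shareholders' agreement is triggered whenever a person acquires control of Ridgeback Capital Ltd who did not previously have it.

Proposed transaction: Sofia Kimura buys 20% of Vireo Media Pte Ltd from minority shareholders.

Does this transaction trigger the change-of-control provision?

No

The purchase changes only Sofia's holdings, so Sofia is the only person who could newly come to control Ridgeback.
Sofia holds 38% of Oakfield, so Sofia controls Oakfield.
Oakfield holds 100% of Ridgeback, so Sofia controls Ridgeback.
So Sofia already controls Ridgeback before the transaction.
After the purchase, Sofia holds 20% of Vireo directly.
Sofia controlled Ridgeback already, so this is not a new person acquiring control; every other person's position is unchanged or reduced.
No new person acquires control, so the clause is not triggered.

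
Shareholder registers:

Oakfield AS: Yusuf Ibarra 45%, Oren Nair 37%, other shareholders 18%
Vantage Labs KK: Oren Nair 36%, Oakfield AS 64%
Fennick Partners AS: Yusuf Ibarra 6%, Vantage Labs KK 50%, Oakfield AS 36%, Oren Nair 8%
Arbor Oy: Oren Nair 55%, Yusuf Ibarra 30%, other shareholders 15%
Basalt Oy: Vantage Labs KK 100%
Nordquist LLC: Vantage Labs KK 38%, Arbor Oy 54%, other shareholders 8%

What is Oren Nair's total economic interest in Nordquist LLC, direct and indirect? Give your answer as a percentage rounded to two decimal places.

52.38%

Oren reaches Nordquist along 3 paths.
Via Vantage: 36% × 38% = 13.68%.
Via Oakfield → Vantage: 37% × 64% × 38% = 8.9984%.
Via Arbor: 55% × 54% = 29.7%.
Total: 13.68% + 8.9984% + 29.7% = 52.3784%.
Rounded: 52.38%.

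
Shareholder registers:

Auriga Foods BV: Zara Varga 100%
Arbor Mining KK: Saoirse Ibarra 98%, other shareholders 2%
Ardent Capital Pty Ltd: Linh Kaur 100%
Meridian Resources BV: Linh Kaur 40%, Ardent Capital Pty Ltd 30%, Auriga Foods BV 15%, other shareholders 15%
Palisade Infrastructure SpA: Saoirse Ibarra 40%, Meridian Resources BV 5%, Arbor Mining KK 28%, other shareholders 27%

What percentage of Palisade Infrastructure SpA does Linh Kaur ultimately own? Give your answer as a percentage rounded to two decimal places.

Linh reaches Palisade along 2 paths.
Via Meridian: 40% × 5% = 2%.
Via Ardent → Meridian: 100% × 30% × 5% = 1.5%.
Total: 2% + 1.5% = 3.5%.
Rounded: 3.50%.

3.50%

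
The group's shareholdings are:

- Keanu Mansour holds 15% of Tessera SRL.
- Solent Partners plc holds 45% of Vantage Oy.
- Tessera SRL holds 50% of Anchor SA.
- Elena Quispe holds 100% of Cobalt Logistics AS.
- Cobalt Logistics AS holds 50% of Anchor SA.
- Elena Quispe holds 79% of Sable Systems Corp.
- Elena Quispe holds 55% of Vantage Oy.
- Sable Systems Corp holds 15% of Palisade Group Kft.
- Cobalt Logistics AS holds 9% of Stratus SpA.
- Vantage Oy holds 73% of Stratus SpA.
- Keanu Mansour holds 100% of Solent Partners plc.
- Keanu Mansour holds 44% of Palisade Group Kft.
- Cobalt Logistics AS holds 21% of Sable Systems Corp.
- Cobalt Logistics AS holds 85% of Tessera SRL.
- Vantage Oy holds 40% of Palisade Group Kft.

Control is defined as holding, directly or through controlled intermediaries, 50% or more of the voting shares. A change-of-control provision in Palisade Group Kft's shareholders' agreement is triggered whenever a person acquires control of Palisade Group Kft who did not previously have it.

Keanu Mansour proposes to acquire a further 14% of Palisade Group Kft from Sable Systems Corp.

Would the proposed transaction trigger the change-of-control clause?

The purchase adds only to Keanu's holdings (Sable's stake shrinks), so Keanu is the only person who could newly come to control Palisade.
Keanu holds 100% of Solent, so Keanu controls Solent.
In Palisade, Keanu's side holds only 44%, not ≥ 50%.
So before the transaction, Keanu does not control Palisade.
After the purchase, Keanu's direct stake in Palisade rises to 44% + 14% = 58%, and Sable's stake falls to 1%.
Keanu holds 58% of Palisade, so Keanu controls Palisade.
Keanu did not control Palisade before and does after, so the clause is triggered.

Yes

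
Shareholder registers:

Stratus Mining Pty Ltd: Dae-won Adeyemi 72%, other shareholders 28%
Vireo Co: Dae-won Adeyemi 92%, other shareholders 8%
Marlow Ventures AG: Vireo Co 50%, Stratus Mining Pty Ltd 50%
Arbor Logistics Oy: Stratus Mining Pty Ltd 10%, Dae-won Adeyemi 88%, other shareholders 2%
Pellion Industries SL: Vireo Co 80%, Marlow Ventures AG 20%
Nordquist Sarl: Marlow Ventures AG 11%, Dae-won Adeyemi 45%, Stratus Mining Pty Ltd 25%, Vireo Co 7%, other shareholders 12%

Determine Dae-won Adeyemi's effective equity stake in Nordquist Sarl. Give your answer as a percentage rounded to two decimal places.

Dae-won reaches Nordquist along 5 paths.
Via Vireo → Marlow: 92% × 50% × 11% = 5.06%.
Via Stratus → Marlow: 72% × 50% × 11% = 3.96%.
Direct stake: 45% = 45%.
Via Stratus: 72% × 25% = 18%.
Via Vireo: 92% × 7% = 6.44%.
Total: 5.06% + 3.96% + 45% + 18% + 6.44% = 78.46%.

78.46%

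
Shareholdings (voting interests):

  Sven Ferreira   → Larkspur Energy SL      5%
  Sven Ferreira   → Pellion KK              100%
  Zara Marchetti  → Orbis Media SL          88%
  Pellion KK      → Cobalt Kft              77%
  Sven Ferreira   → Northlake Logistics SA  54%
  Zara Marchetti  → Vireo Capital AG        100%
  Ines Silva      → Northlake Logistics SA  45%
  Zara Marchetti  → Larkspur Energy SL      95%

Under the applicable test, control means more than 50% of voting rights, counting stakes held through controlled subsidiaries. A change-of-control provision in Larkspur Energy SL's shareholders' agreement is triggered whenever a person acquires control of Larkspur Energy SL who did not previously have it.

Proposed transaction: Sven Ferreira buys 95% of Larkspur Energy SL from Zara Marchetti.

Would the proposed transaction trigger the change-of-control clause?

The purchase adds only to Sven's holdings (Zara's stake shrinks), so Sven is the only person who could newly come to control Larkspur.
Sven holds 54% of Northlake, so Sven controls Northlake.
Sven holds 100% of Pellion, so Sven controls Pellion.
Pellion holds 77% of Cobalt, so Sven controls Cobalt.
In Larkspur, Sven's side holds only 5%, not > 50%.
So before the transaction, Sven does not control Larkspur.
After the purchase, Sven's direct stake in Larkspur rises to 5% + 95% = 100%, and Zara's stake falls to 0%.
Sven holds 100% of Larkspur, so Sven controls Larkspur.
Sven did not control Larkspur before and does after, so the clause is triggered.

Yes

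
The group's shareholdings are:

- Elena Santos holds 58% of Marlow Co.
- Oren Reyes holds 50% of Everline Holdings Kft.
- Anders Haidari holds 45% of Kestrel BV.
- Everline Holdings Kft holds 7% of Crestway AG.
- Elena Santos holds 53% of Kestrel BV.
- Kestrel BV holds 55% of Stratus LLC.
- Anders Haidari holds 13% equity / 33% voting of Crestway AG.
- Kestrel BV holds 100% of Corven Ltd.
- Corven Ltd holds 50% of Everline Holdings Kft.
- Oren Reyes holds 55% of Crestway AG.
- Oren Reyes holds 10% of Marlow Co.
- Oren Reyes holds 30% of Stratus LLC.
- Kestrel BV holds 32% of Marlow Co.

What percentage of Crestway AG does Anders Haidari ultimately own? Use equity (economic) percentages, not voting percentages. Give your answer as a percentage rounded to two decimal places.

14.58%

Anders reaches Crestway along 2 paths.
Direct stake: 13% = 13%.
Via Kestrel → Corven → Everline: 45% × 100% × 50% × 7% = 1.575%.
Total: 13% + 1.575% = 14.575%.
Rounded: 14.58%.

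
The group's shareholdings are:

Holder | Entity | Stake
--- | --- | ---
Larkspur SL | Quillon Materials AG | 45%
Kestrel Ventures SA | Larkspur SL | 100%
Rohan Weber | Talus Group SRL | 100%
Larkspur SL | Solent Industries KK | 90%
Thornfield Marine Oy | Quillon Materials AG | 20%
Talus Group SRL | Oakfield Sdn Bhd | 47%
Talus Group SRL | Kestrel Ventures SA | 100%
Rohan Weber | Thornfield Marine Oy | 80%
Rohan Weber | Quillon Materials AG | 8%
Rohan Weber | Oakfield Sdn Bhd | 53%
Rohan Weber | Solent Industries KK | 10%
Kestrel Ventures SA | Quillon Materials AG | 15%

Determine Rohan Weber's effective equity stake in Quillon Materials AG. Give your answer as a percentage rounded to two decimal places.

84.00%

Rohan reaches Quillon along 4 paths.
Via Talus → Kestrel → Larkspur: 100% × 100% × 100% × 45% = 45%.
Via Talus → Kestrel: 100% × 100% × 15% = 15%.
Via Thornfield: 80% × 20% = 16%.
Direct stake: 8% = 8%.
Total: 45% + 15% + 16% + 8% = 84%.
Rounded: 84.00%.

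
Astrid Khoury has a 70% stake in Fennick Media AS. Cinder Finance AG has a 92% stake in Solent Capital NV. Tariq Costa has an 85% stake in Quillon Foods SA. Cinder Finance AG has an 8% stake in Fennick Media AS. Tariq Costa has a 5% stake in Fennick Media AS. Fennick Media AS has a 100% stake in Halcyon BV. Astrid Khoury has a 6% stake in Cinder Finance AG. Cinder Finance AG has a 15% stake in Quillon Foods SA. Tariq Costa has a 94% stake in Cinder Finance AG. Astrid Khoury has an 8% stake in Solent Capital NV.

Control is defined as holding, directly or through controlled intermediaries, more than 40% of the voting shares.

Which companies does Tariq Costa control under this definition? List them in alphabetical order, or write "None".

Cinder Finance AG, Quillon Foods SA, Solent Capital NV

Tariq holds 94% of Cinder, so Tariq controls Cinder.
Tariq and Cinder together hold 85% + 15% = 100% of Quillon, so Tariq controls Quillon.
Cinder holds 92% of Solent, so Tariq controls Solent.
No other company's threshold is met.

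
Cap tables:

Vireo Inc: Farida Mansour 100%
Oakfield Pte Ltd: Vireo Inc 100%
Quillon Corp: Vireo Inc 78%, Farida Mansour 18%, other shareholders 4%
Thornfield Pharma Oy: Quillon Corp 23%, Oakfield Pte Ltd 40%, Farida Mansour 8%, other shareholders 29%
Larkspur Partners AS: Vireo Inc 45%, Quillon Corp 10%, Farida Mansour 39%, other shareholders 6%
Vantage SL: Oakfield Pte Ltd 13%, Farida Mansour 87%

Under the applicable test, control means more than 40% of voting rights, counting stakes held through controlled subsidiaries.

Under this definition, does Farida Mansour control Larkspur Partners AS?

Yes

Farida holds 100% of Vireo, so Farida controls Vireo.
Vireo and Farida together hold 78% + 18% = 96% of Quillon, so Farida controls Quillon.
Vireo and Quillon and Farida together hold 45% + 10% + 39% = 94% of Larkspur, so Farida controls Larkspur.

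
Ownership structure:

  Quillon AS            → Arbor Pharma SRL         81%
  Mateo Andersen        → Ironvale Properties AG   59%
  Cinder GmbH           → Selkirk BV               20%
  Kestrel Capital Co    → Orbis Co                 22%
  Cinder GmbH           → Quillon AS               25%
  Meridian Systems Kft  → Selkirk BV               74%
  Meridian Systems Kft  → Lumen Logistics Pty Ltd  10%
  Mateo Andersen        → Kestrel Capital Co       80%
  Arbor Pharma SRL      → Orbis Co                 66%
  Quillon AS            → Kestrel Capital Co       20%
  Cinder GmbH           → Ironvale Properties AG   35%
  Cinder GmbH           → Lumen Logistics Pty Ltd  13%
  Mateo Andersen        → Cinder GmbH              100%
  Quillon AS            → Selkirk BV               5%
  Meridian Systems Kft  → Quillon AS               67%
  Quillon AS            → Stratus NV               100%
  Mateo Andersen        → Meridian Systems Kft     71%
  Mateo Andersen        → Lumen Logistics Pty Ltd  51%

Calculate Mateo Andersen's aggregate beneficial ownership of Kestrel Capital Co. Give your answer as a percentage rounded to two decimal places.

Mateo reaches Kestrel along 3 paths.
Via Cinder → Quillon: 100% × 25% × 20% = 5%.
Via Meridian → Quillon: 71% × 67% × 20% = 9.514%.
Direct stake: 80% = 80%.
Total: 5% + 9.514% + 80% = 94.514%.
Rounded: 94.51%.

94.51%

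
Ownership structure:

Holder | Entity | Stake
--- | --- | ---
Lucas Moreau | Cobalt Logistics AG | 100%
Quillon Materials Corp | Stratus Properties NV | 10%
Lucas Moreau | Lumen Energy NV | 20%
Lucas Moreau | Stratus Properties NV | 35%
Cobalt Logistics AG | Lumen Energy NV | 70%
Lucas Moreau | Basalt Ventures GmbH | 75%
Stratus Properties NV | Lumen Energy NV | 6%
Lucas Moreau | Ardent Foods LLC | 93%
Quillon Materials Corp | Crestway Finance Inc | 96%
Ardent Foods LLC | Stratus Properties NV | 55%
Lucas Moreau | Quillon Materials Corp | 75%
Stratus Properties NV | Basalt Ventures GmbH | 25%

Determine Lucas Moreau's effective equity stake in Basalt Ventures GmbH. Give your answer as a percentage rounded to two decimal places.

98.41%

Lucas reaches Basalt along 4 paths.
Via Ardent → Stratus: 93% × 55% × 25% = 12.7875%.
Via Quillon → Stratus: 75% × 10% × 25% = 1.875%.
Via Stratus: 35% × 25% = 8.75%.
Direct stake: 75% = 75%.
Total: 12.7875% + 1.875% + 8.75% + 75% = 98.4125%.
Rounded: 98.41%.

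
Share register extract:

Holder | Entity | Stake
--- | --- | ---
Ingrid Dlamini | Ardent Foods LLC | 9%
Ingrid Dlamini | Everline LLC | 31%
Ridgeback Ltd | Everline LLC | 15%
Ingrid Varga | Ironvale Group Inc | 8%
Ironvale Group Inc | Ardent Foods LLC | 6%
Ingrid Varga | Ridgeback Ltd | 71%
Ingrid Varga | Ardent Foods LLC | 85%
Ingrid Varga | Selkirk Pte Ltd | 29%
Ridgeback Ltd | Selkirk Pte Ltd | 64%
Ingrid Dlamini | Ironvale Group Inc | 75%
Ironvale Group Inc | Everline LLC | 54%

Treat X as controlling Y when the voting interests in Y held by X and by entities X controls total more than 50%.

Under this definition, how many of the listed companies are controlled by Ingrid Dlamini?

Ingrid Dlamini holds 75% of Ironvale, so Ingrid Dlamini controls Ironvale.
Ingrid Dlamini and Ironvale together hold 31% + 54% = 85% of Everline, so Ingrid Dlamini controls Everline.
No other company's threshold is met.
Ingrid Dlamini controls 2 companies.

2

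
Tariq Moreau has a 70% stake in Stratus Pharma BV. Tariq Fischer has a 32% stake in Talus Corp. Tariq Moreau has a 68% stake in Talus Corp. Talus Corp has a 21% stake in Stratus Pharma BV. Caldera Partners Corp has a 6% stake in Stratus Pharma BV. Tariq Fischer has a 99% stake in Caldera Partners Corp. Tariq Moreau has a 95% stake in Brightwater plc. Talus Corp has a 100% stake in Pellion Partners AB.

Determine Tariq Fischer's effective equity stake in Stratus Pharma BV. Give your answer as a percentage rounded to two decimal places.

12.66%

Tariq Fischer reaches Stratus along 2 paths.
Via Caldera: 99% × 6% = 5.94%.
Via Talus: 32% × 21% = 6.72%.
Total: 5.94% + 6.72% = 12.66%.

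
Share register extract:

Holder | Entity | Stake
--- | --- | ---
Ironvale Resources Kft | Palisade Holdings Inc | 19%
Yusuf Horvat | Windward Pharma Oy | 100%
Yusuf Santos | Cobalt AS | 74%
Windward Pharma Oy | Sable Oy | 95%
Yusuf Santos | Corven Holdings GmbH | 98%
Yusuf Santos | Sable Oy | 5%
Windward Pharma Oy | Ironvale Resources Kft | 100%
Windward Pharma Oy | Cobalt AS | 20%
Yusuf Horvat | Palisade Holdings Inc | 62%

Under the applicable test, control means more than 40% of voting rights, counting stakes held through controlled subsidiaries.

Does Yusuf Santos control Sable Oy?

Yusuf Santos holds 74% of Cobalt, so Yusuf Santos controls Cobalt.
Yusuf Santos holds 98% of Corven, so Yusuf Santos controls Corven.
In Sable, Yusuf Santos's side holds only 5%, not > 40%.
So Yusuf Santos does not control Sable.

No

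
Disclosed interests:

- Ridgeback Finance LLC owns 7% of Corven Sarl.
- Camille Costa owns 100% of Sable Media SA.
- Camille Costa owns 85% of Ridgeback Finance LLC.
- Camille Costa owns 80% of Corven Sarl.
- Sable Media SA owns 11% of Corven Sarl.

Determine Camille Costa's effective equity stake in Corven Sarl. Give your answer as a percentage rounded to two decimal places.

Camille reaches Corven along 3 paths.
Via Ridgeback: 85% × 7% = 5.95%.
Direct stake: 80% = 80%.
Via Sable: 100% × 11% = 11%.
Total: 5.95% + 80% + 11% = 96.95%.

96.95%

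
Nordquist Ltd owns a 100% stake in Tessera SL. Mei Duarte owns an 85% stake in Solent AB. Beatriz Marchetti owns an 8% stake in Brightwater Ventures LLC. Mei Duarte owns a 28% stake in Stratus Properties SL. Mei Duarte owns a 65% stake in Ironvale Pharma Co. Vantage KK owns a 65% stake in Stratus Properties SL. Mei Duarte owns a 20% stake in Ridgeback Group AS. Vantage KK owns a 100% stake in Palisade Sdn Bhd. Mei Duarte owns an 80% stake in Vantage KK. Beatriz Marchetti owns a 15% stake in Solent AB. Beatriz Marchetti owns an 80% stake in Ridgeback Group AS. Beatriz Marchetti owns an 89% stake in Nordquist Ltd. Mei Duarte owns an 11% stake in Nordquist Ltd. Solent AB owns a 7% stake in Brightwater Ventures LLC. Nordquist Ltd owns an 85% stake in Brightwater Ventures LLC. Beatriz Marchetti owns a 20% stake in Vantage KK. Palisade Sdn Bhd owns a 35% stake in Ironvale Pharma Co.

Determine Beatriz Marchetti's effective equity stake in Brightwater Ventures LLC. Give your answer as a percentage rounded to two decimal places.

84.70%

Beatriz reaches Brightwater along 3 paths.
Via Nordquist: 89% × 85% = 75.65%.
Via Solent: 15% × 7% = 1.05%.
Direct stake: 8% = 8%.
Total: 75.65% + 1.05% + 8% = 84.7%.
Rounded: 84.70%.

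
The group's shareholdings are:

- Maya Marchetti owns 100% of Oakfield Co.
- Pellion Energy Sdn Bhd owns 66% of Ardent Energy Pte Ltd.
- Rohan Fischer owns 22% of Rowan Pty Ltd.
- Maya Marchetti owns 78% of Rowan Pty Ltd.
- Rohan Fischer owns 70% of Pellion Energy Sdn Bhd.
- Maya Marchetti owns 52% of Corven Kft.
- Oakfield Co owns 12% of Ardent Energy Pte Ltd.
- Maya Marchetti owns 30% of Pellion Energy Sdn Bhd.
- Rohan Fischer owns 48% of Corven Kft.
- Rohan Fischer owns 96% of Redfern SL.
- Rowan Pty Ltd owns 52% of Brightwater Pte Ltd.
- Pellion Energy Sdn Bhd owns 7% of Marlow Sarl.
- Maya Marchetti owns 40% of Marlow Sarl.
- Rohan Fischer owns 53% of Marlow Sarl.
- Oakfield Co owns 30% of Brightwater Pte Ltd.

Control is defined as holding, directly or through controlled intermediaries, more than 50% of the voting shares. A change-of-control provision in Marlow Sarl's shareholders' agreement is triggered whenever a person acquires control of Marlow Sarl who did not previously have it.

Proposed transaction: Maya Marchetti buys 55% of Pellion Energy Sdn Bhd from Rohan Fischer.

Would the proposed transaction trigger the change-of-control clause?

The purchase adds only to Maya's holdings (Rohan's stake shrinks), so Maya is the only person who could newly come to control Marlow.
Maya holds 52% of Corven, so Maya controls Corven.
Maya holds 100% of Oakfield, so Maya controls Oakfield.
Maya holds 78% of Rowan, so Maya controls Rowan.
Oakfield and Rowan together hold 30% + 52% = 82% of Brightwater, so Maya controls Brightwater.
In Marlow, Maya's side holds only 40%, not > 50%.
So before the transaction, Maya does not control Marlow.
After the purchase, Maya's direct stake in Pellion rises to 30% + 55% = 85%, and Rohan's stake falls to 15%.
Maya holds 85% of Pellion, so Maya controls Pellion.
Oakfield and Pellion together hold 12% + 66% = 78% of Ardent, so Maya controls Ardent.
After the transaction, Maya's side holds 7% + 40% = 47% of Marlow, not > 50%, so Maya still does not control Marlow.
No new person acquires control, so the clause is not triggered.

No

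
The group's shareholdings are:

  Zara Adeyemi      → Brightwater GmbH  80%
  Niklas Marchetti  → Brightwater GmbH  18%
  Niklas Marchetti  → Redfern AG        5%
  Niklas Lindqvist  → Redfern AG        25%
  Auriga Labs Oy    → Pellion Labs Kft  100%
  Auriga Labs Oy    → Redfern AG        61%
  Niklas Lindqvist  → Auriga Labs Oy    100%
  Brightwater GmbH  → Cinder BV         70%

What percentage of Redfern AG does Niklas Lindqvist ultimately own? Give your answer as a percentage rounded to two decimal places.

Niklas Lindqvist reaches Redfern along 2 paths.
Via Auriga: 100% × 61% = 61%.
Direct stake: 25% = 25%.
Total: 61% + 25% = 86%.
Rounded: 86.00%.

86.00%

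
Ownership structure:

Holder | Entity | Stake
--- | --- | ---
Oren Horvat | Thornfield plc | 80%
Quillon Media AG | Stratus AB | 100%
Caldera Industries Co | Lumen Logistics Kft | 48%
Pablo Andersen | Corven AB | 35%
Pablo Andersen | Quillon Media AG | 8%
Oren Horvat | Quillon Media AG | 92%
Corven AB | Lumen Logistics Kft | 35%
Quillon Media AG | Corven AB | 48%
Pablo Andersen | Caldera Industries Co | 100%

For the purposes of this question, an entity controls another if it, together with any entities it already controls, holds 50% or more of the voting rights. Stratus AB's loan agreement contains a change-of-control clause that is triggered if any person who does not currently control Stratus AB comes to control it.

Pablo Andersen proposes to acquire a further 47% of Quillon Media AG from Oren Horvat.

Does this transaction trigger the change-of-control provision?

Yes

The purchase adds only to Pablo's holdings (Oren's stake shrinks), so Pablo is the only person who could newly come to control Stratus.
Pablo holds 100% of Caldera, so Pablo controls Caldera.
Neither Pablo nor any entity Pablo controls holds any voting interest in Stratus.
So before the transaction, Pablo does not control Stratus.
After the purchase, Pablo's direct stake in Quillon rises to 8% + 47% = 55%, and Oren's stake falls to 45%.
Pablo holds 55% of Quillon, so Pablo controls Quillon.
Quillon holds 100% of Stratus, so Pablo controls Stratus.
Pablo did not control Stratus before and does after, so the clause is triggered.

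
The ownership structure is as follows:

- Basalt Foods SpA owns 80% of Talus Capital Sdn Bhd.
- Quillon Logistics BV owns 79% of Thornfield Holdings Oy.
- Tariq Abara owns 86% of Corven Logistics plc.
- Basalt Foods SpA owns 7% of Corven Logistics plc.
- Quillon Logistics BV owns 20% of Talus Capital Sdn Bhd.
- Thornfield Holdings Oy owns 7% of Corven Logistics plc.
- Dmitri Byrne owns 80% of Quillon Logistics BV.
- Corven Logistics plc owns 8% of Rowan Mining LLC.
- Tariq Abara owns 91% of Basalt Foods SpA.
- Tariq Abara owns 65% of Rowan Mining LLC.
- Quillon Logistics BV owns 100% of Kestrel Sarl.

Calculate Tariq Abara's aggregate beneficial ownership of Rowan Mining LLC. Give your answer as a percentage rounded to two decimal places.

Tariq reaches Rowan along 3 paths.
Via Basalt → Corven: 91% × 7% × 8% = 0.5096%.
Via Corven: 86% × 8% = 6.88%.
Direct stake: 65% = 65%.
Total: 0.5096% + 6.88% + 65% = 72.3896%.
Rounded: 72.39%.

72.39%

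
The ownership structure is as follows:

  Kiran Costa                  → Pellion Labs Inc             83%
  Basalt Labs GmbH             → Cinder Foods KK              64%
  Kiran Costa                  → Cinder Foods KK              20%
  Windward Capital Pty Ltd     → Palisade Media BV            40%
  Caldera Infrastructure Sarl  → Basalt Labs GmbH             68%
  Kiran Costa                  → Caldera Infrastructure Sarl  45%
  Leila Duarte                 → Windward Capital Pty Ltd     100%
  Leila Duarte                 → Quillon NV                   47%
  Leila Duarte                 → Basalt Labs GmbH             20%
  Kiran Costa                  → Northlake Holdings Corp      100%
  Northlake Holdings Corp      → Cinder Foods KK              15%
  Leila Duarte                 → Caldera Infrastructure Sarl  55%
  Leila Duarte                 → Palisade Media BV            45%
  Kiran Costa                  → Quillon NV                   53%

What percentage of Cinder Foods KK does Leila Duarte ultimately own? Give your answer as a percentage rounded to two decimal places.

36.74%

Leila reaches Cinder along 2 paths.
Via Basalt: 20% × 64% = 12.8%.
Via Caldera → Basalt: 55% × 68% × 64% = 23.936%.
Total: 12.8% + 23.936% = 36.736%.
Rounded: 36.74%.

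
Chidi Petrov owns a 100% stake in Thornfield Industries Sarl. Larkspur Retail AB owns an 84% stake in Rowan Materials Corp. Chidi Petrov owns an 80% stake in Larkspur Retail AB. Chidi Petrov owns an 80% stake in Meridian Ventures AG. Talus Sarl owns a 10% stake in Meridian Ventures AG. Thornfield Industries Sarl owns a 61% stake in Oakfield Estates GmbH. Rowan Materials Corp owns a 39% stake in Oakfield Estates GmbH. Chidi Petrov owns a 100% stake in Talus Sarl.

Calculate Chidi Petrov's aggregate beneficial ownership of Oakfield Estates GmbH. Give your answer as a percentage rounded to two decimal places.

Chidi reaches Oakfield along 2 paths.
Via Larkspur → Rowan: 80% × 84% × 39% = 26.208%.
Via Thornfield: 100% × 61% = 61%.
Total: 26.208% + 61% = 87.208%.
Rounded: 87.21%.

87.21%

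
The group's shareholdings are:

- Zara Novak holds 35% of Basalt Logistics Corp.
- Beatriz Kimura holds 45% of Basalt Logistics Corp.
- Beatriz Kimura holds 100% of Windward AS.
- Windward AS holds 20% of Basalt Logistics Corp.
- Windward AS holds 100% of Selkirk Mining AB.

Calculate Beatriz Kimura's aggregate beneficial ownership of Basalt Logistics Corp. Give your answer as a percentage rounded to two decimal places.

Beatriz reaches Basalt along 2 paths.
Direct stake: 45% = 45%.
Via Windward: 100% × 20% = 20%.
Total: 45% + 20% = 65%.
Rounded: 65.00%.

65.00%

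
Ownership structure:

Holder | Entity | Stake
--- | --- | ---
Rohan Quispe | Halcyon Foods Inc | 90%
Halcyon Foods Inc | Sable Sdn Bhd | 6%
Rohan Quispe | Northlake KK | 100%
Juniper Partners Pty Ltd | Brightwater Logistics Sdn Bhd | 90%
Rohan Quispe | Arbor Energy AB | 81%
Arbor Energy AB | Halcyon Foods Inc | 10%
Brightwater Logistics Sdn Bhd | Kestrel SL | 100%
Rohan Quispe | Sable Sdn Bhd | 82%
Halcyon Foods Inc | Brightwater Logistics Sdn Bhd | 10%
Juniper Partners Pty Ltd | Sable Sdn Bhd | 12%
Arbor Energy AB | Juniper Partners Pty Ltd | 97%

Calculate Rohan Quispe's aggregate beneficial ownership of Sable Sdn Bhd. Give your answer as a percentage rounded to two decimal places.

Rohan reaches Sable along 4 paths.
Via Arbor → Halcyon: 81% × 10% × 6% = 0.486%.
Via Halcyon: 90% × 6% = 5.4%.
Via Arbor → Juniper: 81% × 97% × 12% = 9.4284%.
Direct stake: 82% = 82%.
Total: 0.486% + 5.4% + 9.4284% + 82% = 97.3144%.
Rounded: 97.31%.

97.31%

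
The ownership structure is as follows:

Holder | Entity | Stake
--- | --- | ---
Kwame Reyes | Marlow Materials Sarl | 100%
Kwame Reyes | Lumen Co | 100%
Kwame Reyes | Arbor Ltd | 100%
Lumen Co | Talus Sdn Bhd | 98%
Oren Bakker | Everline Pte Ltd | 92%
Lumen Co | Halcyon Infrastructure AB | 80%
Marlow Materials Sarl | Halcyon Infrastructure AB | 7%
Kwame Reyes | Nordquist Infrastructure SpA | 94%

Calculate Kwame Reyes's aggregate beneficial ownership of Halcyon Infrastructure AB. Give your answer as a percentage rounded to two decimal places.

87.00%

Kwame reaches Halcyon along 2 paths.
Via Marlow: 100% × 7% = 7%.
Via Lumen: 100% × 80% = 80%.
Total: 7% + 80% = 87%.
Rounded: 87.00%.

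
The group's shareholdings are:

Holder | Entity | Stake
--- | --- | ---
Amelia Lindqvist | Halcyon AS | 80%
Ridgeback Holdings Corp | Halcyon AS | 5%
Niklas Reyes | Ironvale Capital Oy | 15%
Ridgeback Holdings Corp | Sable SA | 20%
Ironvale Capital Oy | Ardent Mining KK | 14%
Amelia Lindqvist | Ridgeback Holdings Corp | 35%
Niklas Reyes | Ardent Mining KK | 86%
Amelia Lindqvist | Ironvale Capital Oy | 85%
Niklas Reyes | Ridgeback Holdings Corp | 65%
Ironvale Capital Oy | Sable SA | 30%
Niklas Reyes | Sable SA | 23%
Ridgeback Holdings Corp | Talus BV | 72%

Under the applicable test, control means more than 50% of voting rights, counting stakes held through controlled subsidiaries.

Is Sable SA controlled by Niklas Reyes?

Niklas holds 65% of Ridgeback, so Niklas controls Ridgeback.
Niklas holds 86% of Ardent, so Niklas controls Ardent.
Ridgeback holds 72% of Talus, so Niklas controls Talus.
In Sable, Niklas's side holds only 20% + 23% = 43%, not > 50%.
So Niklas does not control Sable.

No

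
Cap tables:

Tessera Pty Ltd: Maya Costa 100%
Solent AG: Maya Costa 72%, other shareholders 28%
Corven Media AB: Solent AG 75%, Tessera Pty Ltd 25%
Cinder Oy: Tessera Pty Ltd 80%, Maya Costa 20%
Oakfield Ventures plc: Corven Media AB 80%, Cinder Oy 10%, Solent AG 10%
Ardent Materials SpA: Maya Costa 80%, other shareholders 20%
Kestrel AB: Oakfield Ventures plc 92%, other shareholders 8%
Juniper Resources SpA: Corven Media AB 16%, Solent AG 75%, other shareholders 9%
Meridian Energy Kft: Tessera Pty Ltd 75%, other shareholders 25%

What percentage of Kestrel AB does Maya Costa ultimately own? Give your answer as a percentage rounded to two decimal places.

73.97%

Maya reaches Kestrel along 5 paths.
Via Solent → Corven → Oakfield: 72% × 75% × 80% × 92% = 39.744%.
Via Tessera → Corven → Oakfield: 100% × 25% × 80% × 92% = 18.4%.
Via Tessera → Cinder → Oakfield: 100% × 80% × 10% × 92% = 7.36%.
Via Cinder → Oakfield: 20% × 10% × 92% = 1.84%.
Via Solent → Oakfield: 72% × 10% × 92% = 6.624%.
Total: 39.744% + 18.4% + 7.36% + 1.84% + 6.624% = 73.968%.
Rounded: 73.97%.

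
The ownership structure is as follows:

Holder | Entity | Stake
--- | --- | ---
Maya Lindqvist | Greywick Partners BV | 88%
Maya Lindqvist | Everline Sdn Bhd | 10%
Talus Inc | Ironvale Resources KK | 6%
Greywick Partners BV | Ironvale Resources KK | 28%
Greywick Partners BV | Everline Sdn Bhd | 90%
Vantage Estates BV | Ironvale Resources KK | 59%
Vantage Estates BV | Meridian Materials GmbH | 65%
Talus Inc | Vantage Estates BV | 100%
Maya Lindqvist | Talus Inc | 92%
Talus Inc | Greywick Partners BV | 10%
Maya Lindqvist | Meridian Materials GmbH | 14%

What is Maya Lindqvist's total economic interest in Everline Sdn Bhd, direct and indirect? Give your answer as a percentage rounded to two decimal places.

97.48%

Maya reaches Everline along 3 paths.
Direct stake: 10% = 10%.
Via Greywick: 88% × 90% = 79.2%.
Via Talus → Greywick: 92% × 10% × 90% = 8.28%.
Total: 10% + 79.2% + 8.28% = 97.48%.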